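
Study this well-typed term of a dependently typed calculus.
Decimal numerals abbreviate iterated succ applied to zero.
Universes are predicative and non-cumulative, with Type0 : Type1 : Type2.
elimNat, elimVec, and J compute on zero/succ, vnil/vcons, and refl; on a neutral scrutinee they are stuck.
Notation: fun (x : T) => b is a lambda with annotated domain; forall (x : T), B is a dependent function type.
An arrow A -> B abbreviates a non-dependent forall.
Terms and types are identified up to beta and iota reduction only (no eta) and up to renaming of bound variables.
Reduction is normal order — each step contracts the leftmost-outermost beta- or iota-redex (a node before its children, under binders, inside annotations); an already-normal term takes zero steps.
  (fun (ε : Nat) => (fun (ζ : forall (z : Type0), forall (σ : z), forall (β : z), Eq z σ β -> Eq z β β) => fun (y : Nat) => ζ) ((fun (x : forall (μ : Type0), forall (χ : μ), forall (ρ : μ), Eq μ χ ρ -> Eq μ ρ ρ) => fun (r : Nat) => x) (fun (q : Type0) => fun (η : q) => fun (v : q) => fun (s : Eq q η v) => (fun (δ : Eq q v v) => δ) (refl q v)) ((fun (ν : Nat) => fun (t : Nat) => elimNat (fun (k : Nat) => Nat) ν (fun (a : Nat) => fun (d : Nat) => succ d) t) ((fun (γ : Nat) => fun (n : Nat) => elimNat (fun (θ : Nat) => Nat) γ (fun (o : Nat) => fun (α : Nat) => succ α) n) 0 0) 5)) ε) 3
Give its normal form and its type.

normal form:
  fun (ε : Type0) => fun (ζ : ε) => fun (z : ε) => fun (σ : Eq ε ζ z) => refl ε z
type:
  forall (ε : Type0), forall (ζ : ε), forall (z : ε), Eq ε ζ z -> Eq ε z z
observation: reduction starts at a beta-redex, and 6 normal-order steps reach the normal form.


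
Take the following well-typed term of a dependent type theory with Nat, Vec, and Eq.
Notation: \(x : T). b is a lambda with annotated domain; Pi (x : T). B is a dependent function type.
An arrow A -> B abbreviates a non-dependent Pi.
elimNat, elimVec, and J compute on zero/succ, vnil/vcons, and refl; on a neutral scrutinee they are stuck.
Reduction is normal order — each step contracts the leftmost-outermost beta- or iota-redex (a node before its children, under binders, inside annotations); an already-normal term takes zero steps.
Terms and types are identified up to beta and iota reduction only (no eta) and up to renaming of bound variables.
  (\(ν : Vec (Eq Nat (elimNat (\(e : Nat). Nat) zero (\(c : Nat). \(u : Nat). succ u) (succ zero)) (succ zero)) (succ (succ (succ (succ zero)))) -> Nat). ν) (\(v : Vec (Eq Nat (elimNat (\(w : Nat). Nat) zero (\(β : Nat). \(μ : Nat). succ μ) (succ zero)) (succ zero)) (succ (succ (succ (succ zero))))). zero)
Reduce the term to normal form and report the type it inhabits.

reduced normal form:
  \(ν : Vec (Eq Nat (succ zero) (succ zero)) (succ (succ (succ (succ zero))))). zero
inferred type:
  Vec (Eq Nat (succ zero) (succ zero)) (succ (succ (succ (succ zero)))) -> Nat


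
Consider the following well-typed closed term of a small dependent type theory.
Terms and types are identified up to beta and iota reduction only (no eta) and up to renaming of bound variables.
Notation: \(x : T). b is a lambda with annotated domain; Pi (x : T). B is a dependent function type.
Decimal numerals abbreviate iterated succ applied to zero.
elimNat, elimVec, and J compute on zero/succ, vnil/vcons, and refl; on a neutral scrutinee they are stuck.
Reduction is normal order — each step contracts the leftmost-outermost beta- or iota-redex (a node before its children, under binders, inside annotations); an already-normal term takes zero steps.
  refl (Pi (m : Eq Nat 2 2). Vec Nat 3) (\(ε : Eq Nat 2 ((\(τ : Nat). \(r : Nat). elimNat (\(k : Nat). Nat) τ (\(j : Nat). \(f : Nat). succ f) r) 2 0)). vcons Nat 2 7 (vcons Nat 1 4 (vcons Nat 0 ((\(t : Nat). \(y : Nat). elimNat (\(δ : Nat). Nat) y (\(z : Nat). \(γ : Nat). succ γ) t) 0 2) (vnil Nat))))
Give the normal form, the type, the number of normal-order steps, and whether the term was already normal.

normal form:
  refl (Pi (m : Eq Nat 2 2). Vec Nat 3) (\(ε : Eq Nat 2 2). vcons Nat 2 7 (vcons Nat 1 4 (vcons Nat 0 2 (vnil Nat))))
inferred type:
  Eq (Pi (m : Eq Nat 2 2). Vec Nat 3) (\(ε : Eq Nat 2 2). vcons Nat 2 7 (vcons Nat 1 4 (vcons Nat 0 2 (vnil Nat)))) (\(τ : Eq Nat 2 2). vcons Nat 2 7 (vcons Nat 1 4 (vcons Nat 0 2 (vnil Nat))))
normal-order step count: 6
term was already normal: no
first contracted redex: a beta-redex


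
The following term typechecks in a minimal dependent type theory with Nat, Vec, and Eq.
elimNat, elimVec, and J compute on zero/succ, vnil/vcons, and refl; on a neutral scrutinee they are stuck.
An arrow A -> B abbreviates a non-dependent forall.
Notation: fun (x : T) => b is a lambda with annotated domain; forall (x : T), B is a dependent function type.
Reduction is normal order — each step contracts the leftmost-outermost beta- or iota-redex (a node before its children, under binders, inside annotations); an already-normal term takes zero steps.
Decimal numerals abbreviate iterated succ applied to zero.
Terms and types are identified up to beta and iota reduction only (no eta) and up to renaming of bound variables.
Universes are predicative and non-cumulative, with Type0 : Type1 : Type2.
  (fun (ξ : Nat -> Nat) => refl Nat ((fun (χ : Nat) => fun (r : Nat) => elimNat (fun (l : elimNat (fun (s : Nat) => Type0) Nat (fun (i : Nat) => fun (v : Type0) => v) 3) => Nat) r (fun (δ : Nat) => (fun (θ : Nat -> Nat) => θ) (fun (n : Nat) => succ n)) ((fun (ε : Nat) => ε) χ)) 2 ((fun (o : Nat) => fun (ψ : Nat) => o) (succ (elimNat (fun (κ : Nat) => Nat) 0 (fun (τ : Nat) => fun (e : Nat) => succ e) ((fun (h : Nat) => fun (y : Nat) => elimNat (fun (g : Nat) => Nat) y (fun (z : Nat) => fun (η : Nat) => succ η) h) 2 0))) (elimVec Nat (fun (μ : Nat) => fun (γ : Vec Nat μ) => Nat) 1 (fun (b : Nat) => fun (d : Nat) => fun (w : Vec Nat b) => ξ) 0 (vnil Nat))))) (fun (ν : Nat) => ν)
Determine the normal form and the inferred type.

normal form:
  refl Nat 5
type:
  Eq Nat 5 5
observation: the first redex contracted is a beta-redex; the normal form is reached in 40 normal-order steps.


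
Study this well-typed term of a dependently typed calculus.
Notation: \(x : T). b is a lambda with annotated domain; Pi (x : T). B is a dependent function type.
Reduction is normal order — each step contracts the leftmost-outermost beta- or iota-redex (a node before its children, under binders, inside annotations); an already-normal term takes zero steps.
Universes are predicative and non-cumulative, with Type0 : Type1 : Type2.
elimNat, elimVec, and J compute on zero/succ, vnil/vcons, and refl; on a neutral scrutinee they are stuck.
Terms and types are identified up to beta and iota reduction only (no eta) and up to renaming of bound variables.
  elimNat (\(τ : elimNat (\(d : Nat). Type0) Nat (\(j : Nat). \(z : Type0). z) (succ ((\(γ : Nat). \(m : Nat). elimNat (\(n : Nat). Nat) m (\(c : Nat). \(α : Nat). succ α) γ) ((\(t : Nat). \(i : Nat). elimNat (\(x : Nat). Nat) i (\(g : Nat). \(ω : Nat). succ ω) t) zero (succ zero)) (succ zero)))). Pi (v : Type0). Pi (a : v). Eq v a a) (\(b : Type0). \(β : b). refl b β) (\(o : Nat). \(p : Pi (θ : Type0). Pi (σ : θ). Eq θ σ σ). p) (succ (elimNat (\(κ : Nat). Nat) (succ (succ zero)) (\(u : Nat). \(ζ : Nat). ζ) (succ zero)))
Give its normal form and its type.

reduced normal form:
  \(τ : Type0). \(d : τ). refl τ d
type:
  Pi (τ : Type0). Pi (d : τ). Eq τ d d
observation: 33 normal-order steps separate the term from its normal form.


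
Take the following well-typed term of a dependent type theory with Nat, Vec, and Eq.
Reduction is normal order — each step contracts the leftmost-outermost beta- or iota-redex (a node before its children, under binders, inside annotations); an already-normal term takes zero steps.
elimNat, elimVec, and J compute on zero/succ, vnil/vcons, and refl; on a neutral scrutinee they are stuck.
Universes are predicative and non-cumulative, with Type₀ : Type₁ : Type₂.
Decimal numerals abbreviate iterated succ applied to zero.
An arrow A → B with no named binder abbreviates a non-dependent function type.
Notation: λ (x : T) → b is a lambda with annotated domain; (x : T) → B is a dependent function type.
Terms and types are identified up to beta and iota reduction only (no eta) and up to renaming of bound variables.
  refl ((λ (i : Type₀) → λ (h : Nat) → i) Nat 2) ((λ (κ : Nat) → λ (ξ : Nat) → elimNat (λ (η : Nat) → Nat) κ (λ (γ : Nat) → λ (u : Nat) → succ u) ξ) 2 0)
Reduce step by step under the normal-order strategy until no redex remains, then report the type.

normal-order reduction:
  refl ((λ (i : Type₀) → λ (h : Nat) → i) Nat 2) ((λ (κ : Nat) → λ (ξ : Nat) → elimNat (λ (η : Nat) → Nat) κ (λ (γ : Nat) → λ (u : Nat) → succ u) ξ) 2 0)
  ~> refl ((λ (i : Nat) → Nat) 2) ((λ (h : Nat) → λ (κ : Nat) → elimNat (λ (ξ : Nat) → Nat) h (λ (η : Nat) → λ (γ : Nat) → succ γ) κ) 2 0)
  ~> refl Nat ((λ (i : Nat) → λ (h : Nat) → elimNat (λ (κ : Nat) → Nat) i (λ (ξ : Nat) → λ (η : Nat) → succ η) h) 2 0)
  ~> refl Nat ((λ (i : Nat) → elimNat (λ (h : Nat) → Nat) 2 (λ (κ : Nat) → λ (ξ : Nat) → succ ξ) i) 0)
  ~> refl Nat (elimNat (λ (i : Nat) → Nat) 2 (λ (h : Nat) → λ (κ : Nat) → succ κ) 0)
  ~> refl Nat 2
type:
  Eq Nat 2 2


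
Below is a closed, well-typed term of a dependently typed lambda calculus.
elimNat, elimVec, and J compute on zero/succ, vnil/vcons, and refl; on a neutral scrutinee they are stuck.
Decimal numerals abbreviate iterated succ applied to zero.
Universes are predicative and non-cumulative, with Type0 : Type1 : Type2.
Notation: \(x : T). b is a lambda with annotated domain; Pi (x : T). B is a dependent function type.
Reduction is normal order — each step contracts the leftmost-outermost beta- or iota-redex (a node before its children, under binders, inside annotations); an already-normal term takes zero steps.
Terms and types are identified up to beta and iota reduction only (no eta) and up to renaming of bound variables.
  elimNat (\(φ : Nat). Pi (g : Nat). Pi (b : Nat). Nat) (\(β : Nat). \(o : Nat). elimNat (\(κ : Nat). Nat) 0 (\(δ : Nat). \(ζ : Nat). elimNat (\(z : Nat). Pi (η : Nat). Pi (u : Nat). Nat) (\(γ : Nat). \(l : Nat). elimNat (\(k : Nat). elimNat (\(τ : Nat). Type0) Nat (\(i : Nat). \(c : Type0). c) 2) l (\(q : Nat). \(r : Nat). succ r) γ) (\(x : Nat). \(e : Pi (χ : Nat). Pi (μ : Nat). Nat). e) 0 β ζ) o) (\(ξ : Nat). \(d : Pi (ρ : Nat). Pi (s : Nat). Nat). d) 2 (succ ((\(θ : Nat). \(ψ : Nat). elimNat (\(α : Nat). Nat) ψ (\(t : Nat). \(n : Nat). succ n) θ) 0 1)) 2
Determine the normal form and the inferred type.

resulting normal form:
  4
the term's type:
  Nat


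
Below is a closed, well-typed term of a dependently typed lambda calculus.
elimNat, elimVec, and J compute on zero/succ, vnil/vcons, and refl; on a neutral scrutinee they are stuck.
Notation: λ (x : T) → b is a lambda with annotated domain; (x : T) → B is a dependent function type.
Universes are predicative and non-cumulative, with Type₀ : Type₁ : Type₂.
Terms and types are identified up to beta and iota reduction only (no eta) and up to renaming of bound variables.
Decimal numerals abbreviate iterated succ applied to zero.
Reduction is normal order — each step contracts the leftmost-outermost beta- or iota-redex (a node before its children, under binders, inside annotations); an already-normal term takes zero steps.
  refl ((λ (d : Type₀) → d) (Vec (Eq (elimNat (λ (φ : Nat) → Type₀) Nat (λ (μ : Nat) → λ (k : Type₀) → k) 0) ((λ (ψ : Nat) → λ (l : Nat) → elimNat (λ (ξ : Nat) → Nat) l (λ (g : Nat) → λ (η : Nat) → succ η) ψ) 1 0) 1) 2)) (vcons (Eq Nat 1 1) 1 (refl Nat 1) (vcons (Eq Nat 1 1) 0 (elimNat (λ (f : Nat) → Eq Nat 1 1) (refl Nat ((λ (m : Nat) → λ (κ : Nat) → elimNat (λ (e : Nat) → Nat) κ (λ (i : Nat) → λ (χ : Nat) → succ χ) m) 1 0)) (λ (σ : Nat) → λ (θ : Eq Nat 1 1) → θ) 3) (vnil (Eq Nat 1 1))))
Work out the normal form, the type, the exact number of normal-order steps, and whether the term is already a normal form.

reduced normal form:
  refl (Vec (Eq Nat 1 1) 2) (vcons (Eq Nat 1 1) 1 (refl Nat 1) (vcons (Eq Nat 1 1) 0 (refl Nat 1) (vnil (Eq Nat 1 1))))
the term's type:
  Eq (Vec (Eq Nat 1 1) 2) (vcons (Eq Nat 1 1) 1 (refl Nat 1) (vcons (Eq Nat 1 1) 0 (refl Nat 1) (vnil (Eq Nat 1 1)))) (vcons (Eq Nat 1 1) 1 (refl Nat 1) (vcons (Eq Nat 1 1) 0 (refl Nat 1) (vnil (Eq Nat 1 1))))
normal-order step count: 24
already normal: no
first redex: a beta-redex


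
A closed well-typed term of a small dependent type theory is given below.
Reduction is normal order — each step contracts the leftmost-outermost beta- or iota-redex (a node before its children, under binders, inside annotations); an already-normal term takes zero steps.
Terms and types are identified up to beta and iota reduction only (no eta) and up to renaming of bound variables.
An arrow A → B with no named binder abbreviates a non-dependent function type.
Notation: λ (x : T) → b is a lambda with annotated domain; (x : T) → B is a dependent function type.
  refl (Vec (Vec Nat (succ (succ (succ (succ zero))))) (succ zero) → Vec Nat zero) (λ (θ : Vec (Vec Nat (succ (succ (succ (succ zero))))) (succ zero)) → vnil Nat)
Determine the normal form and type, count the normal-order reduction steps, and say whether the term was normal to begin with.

resulting normal form:
  refl (Vec (Vec Nat (succ (succ (succ (succ zero))))) (succ zero) → Vec Nat zero) (λ (θ : Vec (Vec Nat (succ (succ (succ (succ zero))))) (succ zero)) → vnil Nat)
type:
  Eq (Vec (Vec Nat (succ (succ (succ (succ zero))))) (succ zero) → Vec Nat zero) (λ (θ : Vec (Vec Nat (succ (succ (succ (succ zero))))) (succ zero)) → vnil Nat) (λ (j : Vec (Vec Nat (succ (succ (succ (succ zero))))) (succ zero)) → vnil Nat)
normal-order step count: 0
term was already normal: yes


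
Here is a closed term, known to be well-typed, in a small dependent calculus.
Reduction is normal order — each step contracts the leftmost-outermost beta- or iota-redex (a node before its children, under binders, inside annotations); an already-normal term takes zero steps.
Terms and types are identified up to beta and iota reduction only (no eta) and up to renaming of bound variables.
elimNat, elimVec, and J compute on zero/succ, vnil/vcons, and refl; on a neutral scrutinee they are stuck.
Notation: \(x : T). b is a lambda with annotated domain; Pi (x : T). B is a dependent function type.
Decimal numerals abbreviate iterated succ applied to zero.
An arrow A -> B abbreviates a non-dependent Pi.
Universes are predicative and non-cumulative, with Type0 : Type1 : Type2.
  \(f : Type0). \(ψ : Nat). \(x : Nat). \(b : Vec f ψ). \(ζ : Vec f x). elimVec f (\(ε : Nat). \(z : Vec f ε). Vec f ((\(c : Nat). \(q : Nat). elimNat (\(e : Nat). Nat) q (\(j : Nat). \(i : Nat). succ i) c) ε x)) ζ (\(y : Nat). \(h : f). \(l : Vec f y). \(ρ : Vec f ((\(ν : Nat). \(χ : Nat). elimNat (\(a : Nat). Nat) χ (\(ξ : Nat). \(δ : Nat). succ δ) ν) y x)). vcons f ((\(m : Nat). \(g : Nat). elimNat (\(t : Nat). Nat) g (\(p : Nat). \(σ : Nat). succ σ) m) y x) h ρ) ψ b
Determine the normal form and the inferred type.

reduced normal form:
  \(f : Type0). \(ψ : Nat). \(x : Nat). \(b : Vec f ψ). \(ζ : Vec f x). elimVec f (\(ε : Nat). \(z : Vec f ε). Vec f (elimNat (\(c : Nat). Nat) x (\(q : Nat). \(e : Nat). succ e) ε)) ζ (\(j : Nat). \(i : f). \(y : Vec f j). \(h : Vec f (elimNat (\(l : Nat). Nat) x (\(ρ : Nat). \(ν : Nat). succ ν) j)). vcons f (elimNat (\(χ : Nat). Nat) x (\(a : Nat). \(ξ : Nat). succ ξ) j) i h) ψ b
type:
  Pi (f : Type0). Pi (ψ : Nat). Pi (x : Nat). Vec f ψ -> Vec f x -> Vec f (elimNat (\(b : Nat). Nat) x (\(ζ : Nat). \(ε : Nat). succ ε) ψ)
observation: the first redex contracted is a beta-redex; the normal form is reached in 6 normal-order steps.


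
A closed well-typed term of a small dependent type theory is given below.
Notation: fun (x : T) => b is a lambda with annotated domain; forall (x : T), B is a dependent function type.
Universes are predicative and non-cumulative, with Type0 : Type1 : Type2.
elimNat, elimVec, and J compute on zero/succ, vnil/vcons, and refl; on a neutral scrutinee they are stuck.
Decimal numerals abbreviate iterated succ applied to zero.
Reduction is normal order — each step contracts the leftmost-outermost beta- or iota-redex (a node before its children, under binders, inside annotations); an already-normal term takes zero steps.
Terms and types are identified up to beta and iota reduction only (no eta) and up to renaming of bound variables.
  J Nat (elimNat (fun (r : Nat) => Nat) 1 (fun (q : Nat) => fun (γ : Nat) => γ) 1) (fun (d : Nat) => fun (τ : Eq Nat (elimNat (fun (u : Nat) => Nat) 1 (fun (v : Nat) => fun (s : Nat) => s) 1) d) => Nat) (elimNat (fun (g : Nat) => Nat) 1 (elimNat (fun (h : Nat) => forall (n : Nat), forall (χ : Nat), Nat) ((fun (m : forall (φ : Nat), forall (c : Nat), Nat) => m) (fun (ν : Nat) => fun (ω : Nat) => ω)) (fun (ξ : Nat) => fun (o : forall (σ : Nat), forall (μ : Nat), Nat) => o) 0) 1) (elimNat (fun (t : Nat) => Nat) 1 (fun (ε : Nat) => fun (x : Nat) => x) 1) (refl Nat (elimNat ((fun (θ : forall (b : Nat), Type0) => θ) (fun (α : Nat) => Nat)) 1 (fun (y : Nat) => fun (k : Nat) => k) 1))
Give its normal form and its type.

resulting normal form:
  1
the term's type:
  Nat


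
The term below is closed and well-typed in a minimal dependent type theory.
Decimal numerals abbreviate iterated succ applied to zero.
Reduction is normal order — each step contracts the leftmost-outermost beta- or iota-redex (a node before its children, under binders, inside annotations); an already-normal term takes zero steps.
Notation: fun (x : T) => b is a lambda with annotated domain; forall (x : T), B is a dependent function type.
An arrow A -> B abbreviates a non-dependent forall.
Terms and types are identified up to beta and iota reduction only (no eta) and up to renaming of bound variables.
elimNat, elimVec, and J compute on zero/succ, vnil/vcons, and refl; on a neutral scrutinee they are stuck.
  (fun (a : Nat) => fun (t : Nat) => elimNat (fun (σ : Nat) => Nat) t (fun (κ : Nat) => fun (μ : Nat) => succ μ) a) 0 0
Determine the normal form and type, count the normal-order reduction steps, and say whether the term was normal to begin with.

normal form:
  0
type:
  Nat
reduction steps (normal order): 3
already normal: no
first redex: a beta-redex


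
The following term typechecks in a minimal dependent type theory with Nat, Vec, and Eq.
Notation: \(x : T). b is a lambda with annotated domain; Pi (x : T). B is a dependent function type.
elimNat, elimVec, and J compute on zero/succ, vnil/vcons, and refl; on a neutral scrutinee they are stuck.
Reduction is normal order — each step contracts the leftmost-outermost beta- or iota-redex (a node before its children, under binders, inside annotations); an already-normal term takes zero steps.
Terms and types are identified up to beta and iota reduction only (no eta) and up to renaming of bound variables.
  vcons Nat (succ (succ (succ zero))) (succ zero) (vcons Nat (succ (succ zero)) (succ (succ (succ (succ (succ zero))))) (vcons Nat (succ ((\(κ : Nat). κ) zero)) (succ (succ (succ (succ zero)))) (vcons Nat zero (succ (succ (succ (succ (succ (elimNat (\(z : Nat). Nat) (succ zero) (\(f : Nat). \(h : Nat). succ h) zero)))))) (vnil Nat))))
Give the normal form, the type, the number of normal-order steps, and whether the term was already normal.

reduced normal form:
  vcons Nat (succ (succ (succ zero))) (succ zero) (vcons Nat (succ (succ zero)) (succ (succ (succ (succ (succ zero))))) (vcons Nat (succ zero) (succ (succ (succ (succ zero)))) (vcons Nat zero (succ (succ (succ (succ (succ (succ zero)))))) (vnil Nat))))
inferred type:
  Vec Nat (succ (succ (succ (succ zero))))
steps to reach normal form (normal order): 2
already normal: no
first contracted redex: a beta-redex


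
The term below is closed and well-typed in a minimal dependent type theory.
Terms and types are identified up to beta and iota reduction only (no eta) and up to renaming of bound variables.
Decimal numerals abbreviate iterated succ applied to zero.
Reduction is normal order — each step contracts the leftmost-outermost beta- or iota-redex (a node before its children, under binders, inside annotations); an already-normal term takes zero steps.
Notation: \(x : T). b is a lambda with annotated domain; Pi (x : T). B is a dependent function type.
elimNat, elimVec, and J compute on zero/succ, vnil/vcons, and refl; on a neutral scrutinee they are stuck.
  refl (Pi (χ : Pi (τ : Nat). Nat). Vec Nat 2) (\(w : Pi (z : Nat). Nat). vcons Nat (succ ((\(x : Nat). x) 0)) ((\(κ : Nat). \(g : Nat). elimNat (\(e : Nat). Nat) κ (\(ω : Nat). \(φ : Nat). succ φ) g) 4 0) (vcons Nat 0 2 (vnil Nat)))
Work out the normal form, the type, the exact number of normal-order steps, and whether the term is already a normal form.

reduced normal form:
  refl (Pi (χ : Pi (τ : Nat). Nat). Vec Nat 2) (\(w : Pi (z : Nat). Nat). vcons Nat 1 4 (vcons Nat 0 2 (vnil Nat)))
the term's type:
  Eq (Pi (χ : Pi (τ : Nat). Nat). Vec Nat 2) (\(w : Pi (z : Nat). Nat). vcons Nat 1 4 (vcons Nat 0 2 (vnil Nat))) (\(x : Pi (κ : Nat). Nat). vcons Nat 1 4 (vcons Nat 0 2 (vnil Nat)))
reduction steps (normal order): 4
already normal: no
first redex: a beta-redex


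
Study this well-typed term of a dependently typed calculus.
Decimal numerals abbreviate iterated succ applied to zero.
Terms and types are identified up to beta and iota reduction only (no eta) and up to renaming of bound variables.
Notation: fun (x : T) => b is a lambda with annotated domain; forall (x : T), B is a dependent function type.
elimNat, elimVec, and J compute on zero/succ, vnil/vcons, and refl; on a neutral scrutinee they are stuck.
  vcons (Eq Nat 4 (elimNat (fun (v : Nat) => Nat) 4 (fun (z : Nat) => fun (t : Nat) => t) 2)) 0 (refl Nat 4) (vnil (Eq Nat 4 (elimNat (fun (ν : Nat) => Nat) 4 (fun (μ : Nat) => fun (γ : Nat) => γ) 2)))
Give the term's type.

type:
  Vec (Eq Nat 4 4) 1


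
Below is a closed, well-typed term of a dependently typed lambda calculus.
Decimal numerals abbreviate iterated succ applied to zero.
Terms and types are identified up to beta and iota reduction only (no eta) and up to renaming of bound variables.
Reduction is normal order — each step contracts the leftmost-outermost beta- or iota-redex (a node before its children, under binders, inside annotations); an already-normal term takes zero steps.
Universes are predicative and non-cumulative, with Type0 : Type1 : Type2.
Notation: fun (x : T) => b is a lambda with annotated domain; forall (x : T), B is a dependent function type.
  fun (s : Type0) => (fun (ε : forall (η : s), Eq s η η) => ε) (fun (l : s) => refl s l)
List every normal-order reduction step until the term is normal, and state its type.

normal-order reduction:
  fun (s : Type0) => (fun (ε : forall (η : s), Eq s η η) => ε) (fun (l : s) => refl s l)
  ~> fun (s : Type0) => fun (ε : s) => refl s ε
inferred type:
  forall (s : Type0), forall (ε : s), Eq s ε ε


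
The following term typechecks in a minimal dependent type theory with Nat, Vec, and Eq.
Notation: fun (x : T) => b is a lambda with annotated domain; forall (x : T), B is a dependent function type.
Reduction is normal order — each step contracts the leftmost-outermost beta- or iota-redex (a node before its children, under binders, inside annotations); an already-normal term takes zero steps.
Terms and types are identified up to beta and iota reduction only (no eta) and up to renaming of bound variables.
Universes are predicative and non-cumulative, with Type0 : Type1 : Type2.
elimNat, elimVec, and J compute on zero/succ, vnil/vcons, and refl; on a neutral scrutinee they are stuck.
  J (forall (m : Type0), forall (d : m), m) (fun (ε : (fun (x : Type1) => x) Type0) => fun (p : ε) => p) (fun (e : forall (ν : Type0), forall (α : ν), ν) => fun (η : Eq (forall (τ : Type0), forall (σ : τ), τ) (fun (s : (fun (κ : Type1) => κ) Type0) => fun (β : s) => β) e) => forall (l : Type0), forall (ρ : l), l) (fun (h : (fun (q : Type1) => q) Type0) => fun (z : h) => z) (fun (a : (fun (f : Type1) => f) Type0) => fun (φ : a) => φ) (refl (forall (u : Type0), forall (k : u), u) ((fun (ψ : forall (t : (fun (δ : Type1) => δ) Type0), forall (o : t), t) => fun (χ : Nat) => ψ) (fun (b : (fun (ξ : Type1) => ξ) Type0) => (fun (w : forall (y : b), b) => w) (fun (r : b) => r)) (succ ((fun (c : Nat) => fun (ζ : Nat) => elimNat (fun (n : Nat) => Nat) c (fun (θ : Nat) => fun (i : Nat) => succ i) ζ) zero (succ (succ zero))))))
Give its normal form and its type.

normal form:
  fun (m : Type0) => fun (d : m) => d
inferred type:
  forall (m : Type0), forall (d : m), m
observation: normalization takes exactly 2 steps under the normal-order strategy.


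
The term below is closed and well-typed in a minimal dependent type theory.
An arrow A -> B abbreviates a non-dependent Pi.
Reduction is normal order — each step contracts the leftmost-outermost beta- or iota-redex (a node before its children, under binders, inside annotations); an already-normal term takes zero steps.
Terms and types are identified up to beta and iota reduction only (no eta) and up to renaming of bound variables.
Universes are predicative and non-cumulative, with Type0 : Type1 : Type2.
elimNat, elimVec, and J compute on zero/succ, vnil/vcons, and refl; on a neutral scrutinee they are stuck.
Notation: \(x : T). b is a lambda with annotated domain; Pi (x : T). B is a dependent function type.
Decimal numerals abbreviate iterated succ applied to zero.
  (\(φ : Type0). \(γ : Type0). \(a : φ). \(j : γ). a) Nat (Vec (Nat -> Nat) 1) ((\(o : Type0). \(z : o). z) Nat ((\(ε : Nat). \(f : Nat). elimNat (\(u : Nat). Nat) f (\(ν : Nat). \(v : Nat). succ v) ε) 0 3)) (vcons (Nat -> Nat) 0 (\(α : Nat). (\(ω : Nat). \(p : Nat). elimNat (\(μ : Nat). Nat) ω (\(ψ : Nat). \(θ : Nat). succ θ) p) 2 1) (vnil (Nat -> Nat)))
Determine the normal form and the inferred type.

resulting normal form:
  3
type:
  Nat
observation: the term reaches its normal form after 9 normal-order steps.


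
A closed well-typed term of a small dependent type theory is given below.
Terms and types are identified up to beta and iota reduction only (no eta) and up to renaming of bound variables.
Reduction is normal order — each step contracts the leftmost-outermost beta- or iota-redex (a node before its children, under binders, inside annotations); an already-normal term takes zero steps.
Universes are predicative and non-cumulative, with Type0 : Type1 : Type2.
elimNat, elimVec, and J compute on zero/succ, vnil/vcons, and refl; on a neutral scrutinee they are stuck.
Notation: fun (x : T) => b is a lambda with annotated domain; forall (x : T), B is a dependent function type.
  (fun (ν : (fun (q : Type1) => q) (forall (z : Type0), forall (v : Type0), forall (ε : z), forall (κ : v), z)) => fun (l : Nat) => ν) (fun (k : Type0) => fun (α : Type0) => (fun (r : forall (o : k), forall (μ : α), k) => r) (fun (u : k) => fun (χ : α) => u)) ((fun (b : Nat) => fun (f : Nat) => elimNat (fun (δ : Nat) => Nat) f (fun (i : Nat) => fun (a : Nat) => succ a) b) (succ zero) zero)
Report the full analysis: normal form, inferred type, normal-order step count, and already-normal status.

reduced normal form:
  fun (ν : Type0) => fun (q : Type0) => fun (z : ν) => fun (v : q) => z
type:
  forall (ν : Type0), forall (q : Type0), forall (z : ν), forall (v : q), ν
steps to reach normal form (normal order): 3
already normal: no
first contracted redex: a beta-redex


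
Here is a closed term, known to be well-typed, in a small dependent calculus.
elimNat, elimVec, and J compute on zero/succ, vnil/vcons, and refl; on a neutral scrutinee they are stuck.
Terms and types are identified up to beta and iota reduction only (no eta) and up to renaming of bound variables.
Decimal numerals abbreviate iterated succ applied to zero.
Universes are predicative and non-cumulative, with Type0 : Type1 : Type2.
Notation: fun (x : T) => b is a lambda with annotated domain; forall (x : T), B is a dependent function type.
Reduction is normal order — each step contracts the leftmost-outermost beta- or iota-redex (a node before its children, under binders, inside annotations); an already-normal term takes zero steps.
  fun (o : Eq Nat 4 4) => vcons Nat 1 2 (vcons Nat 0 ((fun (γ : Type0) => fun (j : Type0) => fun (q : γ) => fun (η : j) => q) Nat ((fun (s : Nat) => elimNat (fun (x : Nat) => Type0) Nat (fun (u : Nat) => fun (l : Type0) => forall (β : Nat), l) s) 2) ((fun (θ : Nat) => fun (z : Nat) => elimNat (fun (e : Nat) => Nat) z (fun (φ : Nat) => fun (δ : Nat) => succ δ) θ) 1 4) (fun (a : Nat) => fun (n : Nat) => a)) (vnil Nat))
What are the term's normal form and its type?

resulting normal form:
  fun (o : Eq Nat 4 4) => vcons Nat 1 2 (vcons Nat 0 5 (vnil Nat))
inferred type:
  forall (o : Eq Nat 4 4), Vec Nat 2
observation: contracting a beta-redex first, the term normalizes in 10 steps.


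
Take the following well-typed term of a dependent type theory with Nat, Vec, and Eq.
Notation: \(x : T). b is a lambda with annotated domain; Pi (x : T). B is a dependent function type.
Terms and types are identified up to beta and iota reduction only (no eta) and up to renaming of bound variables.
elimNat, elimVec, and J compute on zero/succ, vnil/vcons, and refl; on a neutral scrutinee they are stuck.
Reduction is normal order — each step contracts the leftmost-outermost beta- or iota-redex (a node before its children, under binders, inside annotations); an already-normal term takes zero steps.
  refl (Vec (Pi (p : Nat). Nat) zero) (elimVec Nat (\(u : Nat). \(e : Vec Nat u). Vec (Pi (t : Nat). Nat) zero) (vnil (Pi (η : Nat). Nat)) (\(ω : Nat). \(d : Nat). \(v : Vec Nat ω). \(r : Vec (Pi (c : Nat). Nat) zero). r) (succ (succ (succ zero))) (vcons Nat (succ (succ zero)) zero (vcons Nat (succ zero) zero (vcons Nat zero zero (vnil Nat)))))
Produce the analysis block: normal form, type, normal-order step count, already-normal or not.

resulting normal form:
  refl (Vec (Pi (p : Nat). Nat) zero) (vnil (Pi (u : Nat). Nat))
type:
  Eq (Vec (Pi (p : Nat). Nat) zero) (vnil (Pi (u : Nat). Nat)) (vnil (Pi (e : Nat). Nat))
reduction steps (normal order): 16
started in normal form: no
first redex: an elimVec iota-redex


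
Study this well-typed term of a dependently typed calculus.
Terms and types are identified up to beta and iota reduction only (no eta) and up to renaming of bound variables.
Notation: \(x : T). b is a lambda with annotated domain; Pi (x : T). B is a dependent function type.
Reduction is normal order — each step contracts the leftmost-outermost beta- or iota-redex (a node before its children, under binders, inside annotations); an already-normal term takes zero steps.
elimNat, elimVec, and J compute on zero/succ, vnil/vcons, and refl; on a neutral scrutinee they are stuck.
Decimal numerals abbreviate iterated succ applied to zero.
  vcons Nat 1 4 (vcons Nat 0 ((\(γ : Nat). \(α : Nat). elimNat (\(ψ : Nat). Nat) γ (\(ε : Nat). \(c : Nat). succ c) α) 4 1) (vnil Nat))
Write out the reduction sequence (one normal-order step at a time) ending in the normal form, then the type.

normal-order reduction sequence:
  vcons Nat 1 4 (vcons Nat 0 ((\(γ : Nat). \(α : Nat). elimNat (\(ψ : Nat). Nat) γ (\(ε : Nat). \(c : Nat). succ c) α) 4 1) (vnil Nat))
  ~> vcons Nat 1 4 (vcons Nat 0 ((\(γ : Nat). elimNat (\(α : Nat). Nat) 4 (\(ψ : Nat). \(ε : Nat). succ ε) γ) 1) (vnil Nat))
  ~> vcons Nat 1 4 (vcons Nat 0 (elimNat (\(γ : Nat). Nat) 4 (\(α : Nat). \(ψ : Nat). succ ψ) 1) (vnil Nat))
  ~> vcons Nat 1 4 (vcons Nat 0 ((\(γ : Nat). \(α : Nat). succ α) 0 (elimNat (\(ψ : Nat). Nat) 4 (\(ε : Nat). \(c : Nat). succ c) 0)) (vnil Nat))
  ~> vcons Nat 1 4 (vcons Nat 0 ((\(γ : Nat). succ γ) (elimNat (\(α : Nat). Nat) 4 (\(ψ : Nat). \(ε : Nat). succ ε) 0)) (vnil Nat))
  ~> vcons Nat 1 4 (vcons Nat 0 (succ (elimNat (\(γ : Nat). Nat) 4 (\(α : Nat). \(ψ : Nat). succ ψ) 0)) (vnil Nat))
  ~> vcons Nat 1 4 (vcons Nat 0 5 (vnil Nat))
type:
  Vec Nat 2


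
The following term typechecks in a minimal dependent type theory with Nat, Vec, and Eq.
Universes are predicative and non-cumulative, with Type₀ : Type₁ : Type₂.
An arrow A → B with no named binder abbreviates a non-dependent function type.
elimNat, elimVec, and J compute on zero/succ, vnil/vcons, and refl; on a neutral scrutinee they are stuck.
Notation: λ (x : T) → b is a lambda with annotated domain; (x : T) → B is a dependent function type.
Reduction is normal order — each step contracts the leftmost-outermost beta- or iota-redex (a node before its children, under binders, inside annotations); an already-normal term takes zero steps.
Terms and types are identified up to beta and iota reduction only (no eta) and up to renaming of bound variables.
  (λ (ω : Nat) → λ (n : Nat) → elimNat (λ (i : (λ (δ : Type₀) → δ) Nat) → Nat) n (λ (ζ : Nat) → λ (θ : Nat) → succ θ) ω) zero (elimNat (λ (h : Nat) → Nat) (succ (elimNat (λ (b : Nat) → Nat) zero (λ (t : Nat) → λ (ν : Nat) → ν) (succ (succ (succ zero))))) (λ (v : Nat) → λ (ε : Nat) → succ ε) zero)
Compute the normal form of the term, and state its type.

normal form:
  succ zero
the term's type:
  Nat
observation: the leftmost-outermost redex is a beta-redex, and normalization takes 14 steps.


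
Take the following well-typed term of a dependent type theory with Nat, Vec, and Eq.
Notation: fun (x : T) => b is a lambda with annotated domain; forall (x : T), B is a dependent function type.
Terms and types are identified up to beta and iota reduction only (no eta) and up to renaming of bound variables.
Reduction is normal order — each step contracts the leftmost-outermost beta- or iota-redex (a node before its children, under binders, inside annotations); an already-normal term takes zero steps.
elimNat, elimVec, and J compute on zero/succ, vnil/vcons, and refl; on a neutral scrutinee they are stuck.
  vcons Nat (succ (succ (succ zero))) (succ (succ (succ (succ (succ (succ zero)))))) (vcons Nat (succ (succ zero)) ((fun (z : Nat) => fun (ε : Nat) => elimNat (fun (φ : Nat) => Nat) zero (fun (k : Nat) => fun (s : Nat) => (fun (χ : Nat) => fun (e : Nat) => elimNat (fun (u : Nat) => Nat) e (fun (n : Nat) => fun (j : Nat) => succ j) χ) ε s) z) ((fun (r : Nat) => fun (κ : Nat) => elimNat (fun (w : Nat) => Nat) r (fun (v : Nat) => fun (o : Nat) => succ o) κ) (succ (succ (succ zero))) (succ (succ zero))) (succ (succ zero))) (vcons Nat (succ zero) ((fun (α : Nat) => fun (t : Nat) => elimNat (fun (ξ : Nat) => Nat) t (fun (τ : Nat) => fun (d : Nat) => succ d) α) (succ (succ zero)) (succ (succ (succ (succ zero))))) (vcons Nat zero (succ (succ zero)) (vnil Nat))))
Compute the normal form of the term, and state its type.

resulting normal form:
  vcons Nat (succ (succ (succ zero))) (succ (succ (succ (succ (succ (succ zero)))))) (vcons Nat (succ (succ zero)) (succ (succ (succ (succ (succ (succ (succ (succ (succ (succ zero)))))))))) (vcons Nat (succ zero) (succ (succ (succ (succ (succ (succ zero)))))) (vcons Nat zero (succ (succ zero)) (vnil Nat))))
type:
  Vec Nat (succ (succ (succ (succ zero))))
observation: 45 normal-order steps normalize the term, beginning with a beta-redex.


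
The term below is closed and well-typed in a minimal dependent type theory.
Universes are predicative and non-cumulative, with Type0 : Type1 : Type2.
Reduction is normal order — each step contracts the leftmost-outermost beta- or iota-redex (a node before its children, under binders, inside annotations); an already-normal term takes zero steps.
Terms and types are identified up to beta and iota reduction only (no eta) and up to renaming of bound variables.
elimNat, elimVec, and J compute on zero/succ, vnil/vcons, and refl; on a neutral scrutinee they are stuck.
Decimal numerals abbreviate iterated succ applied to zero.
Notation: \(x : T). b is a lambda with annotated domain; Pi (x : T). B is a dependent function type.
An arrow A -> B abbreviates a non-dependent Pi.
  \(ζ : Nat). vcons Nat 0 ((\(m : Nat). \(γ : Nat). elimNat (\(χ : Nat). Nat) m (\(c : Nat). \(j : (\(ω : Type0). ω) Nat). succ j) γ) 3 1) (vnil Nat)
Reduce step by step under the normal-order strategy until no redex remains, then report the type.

normal-order reduction:
  \(ζ : Nat). vcons Nat 0 ((\(m : Nat). \(γ : Nat). elimNat (\(χ : Nat). Nat) m (\(c : Nat). \(j : (\(ω : Type0). ω) Nat). succ j) γ) 3 1) (vnil Nat)
  ~> \(ζ : Nat). vcons Nat 0 ((\(m : Nat). elimNat (\(γ : Nat). Nat) 3 (\(χ : Nat). \(c : (\(j : Type0). j) Nat). succ c) m) 1) (vnil Nat)
  ~> \(ζ : Nat). vcons Nat 0 (elimNat (\(m : Nat). Nat) 3 (\(γ : Nat). \(χ : (\(c : Type0). c) Nat). succ χ) 1) (vnil Nat)
  ~> \(ζ : Nat). vcons Nat 0 ((\(m : Nat). \(γ : (\(χ : Type0). χ) Nat). succ γ) 0 (elimNat (\(c : Nat). Nat) 3 (\(j : Nat). \(ω : (\(τ : Type0). τ) Nat). succ ω) 0)) (vnil Nat)
  ~> \(ζ : Nat). vcons Nat 0 ((\(m : (\(γ : Type0). γ) Nat). succ m) (elimNat (\(χ : Nat). Nat) 3 (\(c : Nat). \(j : (\(ω : Type0). ω) Nat). succ j) 0)) (vnil Nat)
  ~> \(ζ : Nat). vcons Nat 0 (succ (elimNat (\(m : Nat). Nat) 3 (\(γ : Nat). \(χ : (\(c : Type0). c) Nat). succ χ) 0)) (vnil Nat)
  ~> \(ζ : Nat). vcons Nat 0 4 (vnil Nat)
type:
  Nat -> Vec Nat 1


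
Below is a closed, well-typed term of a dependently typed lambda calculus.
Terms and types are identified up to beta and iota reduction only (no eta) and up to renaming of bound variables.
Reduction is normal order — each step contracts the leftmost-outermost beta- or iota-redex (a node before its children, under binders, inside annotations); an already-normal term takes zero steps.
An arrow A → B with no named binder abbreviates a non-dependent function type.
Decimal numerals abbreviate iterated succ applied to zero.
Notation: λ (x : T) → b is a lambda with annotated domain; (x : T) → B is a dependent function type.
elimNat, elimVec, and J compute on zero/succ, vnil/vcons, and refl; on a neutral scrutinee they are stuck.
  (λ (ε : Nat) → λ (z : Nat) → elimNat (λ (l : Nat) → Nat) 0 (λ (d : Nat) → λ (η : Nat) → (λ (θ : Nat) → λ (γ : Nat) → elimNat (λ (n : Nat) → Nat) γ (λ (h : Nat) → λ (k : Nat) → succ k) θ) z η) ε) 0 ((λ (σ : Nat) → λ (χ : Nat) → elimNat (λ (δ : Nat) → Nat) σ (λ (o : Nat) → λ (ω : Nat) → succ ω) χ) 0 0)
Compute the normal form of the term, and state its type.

normal form:
  0
inferred type:
  Nat


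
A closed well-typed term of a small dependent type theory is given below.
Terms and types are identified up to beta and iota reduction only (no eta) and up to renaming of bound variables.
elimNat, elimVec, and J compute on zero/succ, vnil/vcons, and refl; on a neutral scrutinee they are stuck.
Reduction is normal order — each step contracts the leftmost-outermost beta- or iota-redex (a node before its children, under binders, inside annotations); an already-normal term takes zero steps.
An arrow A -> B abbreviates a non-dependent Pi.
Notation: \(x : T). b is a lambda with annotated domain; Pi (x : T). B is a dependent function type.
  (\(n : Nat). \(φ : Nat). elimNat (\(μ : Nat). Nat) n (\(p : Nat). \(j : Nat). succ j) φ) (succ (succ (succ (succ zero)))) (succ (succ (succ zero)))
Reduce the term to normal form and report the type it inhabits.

resulting normal form:
  succ (succ (succ (succ (succ (succ (succ zero))))))
type:
  Nat
observation: contracting a beta-redex first, the term normalizes in 12 steps.


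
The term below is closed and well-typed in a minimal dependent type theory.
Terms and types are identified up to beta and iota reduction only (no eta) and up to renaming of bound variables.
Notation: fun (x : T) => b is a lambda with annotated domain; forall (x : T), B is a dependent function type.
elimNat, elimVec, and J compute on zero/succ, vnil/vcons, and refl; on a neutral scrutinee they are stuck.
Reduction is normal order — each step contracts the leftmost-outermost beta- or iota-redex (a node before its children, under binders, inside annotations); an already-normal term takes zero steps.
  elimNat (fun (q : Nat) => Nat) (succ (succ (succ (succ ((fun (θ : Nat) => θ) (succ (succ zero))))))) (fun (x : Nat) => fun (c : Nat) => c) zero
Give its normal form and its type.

reduced normal form:
  succ (succ (succ (succ (succ (succ zero)))))
type:
  Nat
observation: reduction starts at an elimNat iota-redex, and 2 normal-order steps reach the normal form.
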